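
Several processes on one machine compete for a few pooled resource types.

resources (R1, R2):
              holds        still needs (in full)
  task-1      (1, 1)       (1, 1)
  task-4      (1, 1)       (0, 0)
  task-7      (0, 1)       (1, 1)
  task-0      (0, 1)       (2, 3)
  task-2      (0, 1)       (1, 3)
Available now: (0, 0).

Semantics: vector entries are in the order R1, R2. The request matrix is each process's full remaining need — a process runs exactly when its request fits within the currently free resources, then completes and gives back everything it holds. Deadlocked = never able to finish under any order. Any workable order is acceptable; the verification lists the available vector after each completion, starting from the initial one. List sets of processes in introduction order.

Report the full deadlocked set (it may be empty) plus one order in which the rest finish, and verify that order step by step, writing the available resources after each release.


The deadlocked set is empty.
Key observation: no deadlock: task-4 fits now, and the freed resources carry the rest through.
One completion order for the rest: task-4, task-1, task-7, task-2, task-0. Walking it through:
  pool = (0, 0)
  task-4: need (0, 0) fits (0, 0); releases (1, 1), pool now (1, 1)
  task-1: need (1, 1) fits (1, 1); releases (1, 1), pool now (2, 2)
  task-7: need (1, 1) fits (2, 2); releases (0, 1), pool now (2, 3)
  task-2: need (1, 3) fits (2, 3); releases (0, 1), pool now (2, 4)
  task-0: need (2, 3) fits (2, 4); releases (0, 1), pool now (2, 5)


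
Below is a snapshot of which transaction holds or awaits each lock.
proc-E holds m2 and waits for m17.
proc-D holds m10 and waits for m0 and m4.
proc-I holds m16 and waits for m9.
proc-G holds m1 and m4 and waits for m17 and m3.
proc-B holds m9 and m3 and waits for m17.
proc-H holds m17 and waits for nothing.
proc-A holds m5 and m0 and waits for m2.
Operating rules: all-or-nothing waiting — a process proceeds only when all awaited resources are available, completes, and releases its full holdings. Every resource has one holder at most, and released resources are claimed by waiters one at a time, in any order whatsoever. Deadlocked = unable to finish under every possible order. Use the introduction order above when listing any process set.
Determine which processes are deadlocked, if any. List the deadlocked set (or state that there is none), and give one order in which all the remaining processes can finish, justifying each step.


No process is deadlocked.
Key observation: every chain of waits terminates; starting from the processes that wait on nothing, all the rest unlock in turn.
The rest can finish in the order proc-H, proc-B, proc-E, proc-A, proc-G, proc-I, proc-D.
Walking it through:
  run proc-H (it waits on nothing); releases m17
  proc-B waits on m17 — all released -> runs and releases m9 and m3
  proc-E waits on m17 — all released -> runs and releases m2
  proc-A waits on m2 — all released -> runs and releases m5 and m0
  proc-G waits on m17 and m3 — all released -> runs and releases m1 and m4
  proc-I waits on m9 — all released -> runs and releases m16
  proc-D waits on m0 and m4 — all released -> runs and releases m10


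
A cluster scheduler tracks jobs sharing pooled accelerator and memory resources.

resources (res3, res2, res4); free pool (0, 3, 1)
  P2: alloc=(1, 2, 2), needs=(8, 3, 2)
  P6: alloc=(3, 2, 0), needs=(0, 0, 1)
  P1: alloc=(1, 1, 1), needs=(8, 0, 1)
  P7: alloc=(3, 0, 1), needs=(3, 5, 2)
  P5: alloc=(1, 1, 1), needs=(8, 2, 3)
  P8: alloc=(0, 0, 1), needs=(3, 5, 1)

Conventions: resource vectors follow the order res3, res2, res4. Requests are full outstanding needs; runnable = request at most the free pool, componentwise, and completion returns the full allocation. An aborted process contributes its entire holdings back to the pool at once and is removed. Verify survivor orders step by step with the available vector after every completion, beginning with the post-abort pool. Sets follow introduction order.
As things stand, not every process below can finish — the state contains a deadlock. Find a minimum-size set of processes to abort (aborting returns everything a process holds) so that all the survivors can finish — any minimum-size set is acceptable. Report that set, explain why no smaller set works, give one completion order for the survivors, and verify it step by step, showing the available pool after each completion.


The answer: abort P2 and P1.
Key observation: P5 was stuck for good until P2 and P1 gave back (2, 3, 3); in the order shown it finishes at step 4.
Minimality, checking each single-abort alternative: P2 alone leaves P1 blocked (short on res3); P6 alone leaves P2 blocked (short on res3); P1 alone leaves P2 blocked (short on res3); P7 alone leaves P2 blocked (short on res3); P5 alone leaves P2 blocked (short on res3); P8 alone leaves P2 blocked (short on res3).
One survivor order: P6, P8, P7, P5. Verifying each step (post-abort pool first):
  pool = (2, 6, 4)
  P6: need (0, 0, 1) fits (2, 6, 4); releases (3, 2, 0), pool now (5, 8, 4)
  P8: need (3, 5, 1) fits (5, 8, 4); releases (0, 0, 1), pool now (5, 8, 5)
  P7: need (3, 5, 2) fits (5, 8, 5); releases (3, 0, 1), pool now (8, 8, 6)
  P5: need (8, 2, 3) fits (8, 8, 6); releases (1, 1, 1), pool now (9, 9, 7)


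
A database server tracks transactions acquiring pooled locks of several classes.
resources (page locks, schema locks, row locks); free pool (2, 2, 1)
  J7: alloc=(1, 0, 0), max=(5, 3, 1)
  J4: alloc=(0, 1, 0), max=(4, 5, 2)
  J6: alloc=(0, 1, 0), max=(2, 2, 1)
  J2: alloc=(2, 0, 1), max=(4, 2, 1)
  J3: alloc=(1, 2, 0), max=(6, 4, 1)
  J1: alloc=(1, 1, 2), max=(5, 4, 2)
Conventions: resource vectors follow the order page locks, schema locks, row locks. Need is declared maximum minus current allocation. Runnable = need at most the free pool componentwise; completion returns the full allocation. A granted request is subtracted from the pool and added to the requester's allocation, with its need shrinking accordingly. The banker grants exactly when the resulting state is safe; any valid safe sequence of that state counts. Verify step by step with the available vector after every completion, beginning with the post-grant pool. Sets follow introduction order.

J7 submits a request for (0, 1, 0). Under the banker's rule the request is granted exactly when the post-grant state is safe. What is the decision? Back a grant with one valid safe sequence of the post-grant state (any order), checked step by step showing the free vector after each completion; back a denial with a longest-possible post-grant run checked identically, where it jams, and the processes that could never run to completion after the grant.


GRANT — the state after the grant stays safe, e.g. via J6, J2, J7, J3, J1, J4.
Key observation: post-grant, (2, 1, 1) remains, and an order beginning with J6 completes everyone.
Step-by-step check of the post-grant state:
  pool = (2, 1, 1)
  J6 needs (2, 1, 1) <= (2, 1, 1) -> finishes; pool += (0, 1, 0) = (2, 2, 1)
  J2 needs (2, 2, 0) <= (2, 2, 1) -> finishes; pool += (2, 0, 1) = (4, 2, 2)
  J7 needs (4, 2, 1) <= (4, 2, 2) -> finishes; pool += (1, 1, 0) = (5, 3, 2)
  J3 needs (5, 2, 1) <= (5, 3, 2) -> finishes; pool += (1, 2, 0) = (6, 5, 2)
  J1 needs (4, 3, 0) <= (6, 5, 2) -> finishes; pool += (1, 1, 2) = (7, 6, 4)
  J4 needs (4, 4, 2) <= (7, 6, 4) -> finishes; pool += (0, 1, 0) = (7, 7, 4)


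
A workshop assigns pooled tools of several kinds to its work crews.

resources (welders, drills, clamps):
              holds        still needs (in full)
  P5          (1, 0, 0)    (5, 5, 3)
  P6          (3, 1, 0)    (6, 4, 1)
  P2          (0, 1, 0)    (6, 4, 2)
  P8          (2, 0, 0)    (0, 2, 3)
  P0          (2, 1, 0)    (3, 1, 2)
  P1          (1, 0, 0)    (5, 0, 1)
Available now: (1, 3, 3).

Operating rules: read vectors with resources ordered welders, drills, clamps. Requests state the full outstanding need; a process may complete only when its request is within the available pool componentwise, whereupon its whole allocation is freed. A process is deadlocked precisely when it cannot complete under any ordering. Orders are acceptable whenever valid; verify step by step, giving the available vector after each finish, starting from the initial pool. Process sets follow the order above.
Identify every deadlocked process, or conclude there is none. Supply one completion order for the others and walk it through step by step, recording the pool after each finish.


No process is deadlocked.
Key observation: beginning at P8, releases accumulate fast enough that every process eventually fits.
One completion order for the rest: P8, P0, P1, P6, P2, P5. Walking it through:
  pool = (1, 3, 3)
  run P8 (needs (0, 2, 3), free (1, 3, 3)); after release of (2, 0, 0) the pool is (3, 3, 3)
  run P0 (needs (3, 1, 2), free (3, 3, 3)); after release of (2, 1, 0) the pool is (5, 4, 3)
  run P1 (needs (5, 0, 1), free (5, 4, 3)); after release of (1, 0, 0) the pool is (6, 4, 3)
  run P6 (needs (6, 4, 1), free (6, 4, 3)); after release of (3, 1, 0) the pool is (9, 5, 3)
  run P2 (needs (6, 4, 2), free (9, 5, 3)); after release of (0, 1, 0) the pool is (9, 6, 3)
  run P5 (needs (5, 5, 3), free (9, 6, 3)); after release of (1, 0, 0) the pool is (10, 6, 3)


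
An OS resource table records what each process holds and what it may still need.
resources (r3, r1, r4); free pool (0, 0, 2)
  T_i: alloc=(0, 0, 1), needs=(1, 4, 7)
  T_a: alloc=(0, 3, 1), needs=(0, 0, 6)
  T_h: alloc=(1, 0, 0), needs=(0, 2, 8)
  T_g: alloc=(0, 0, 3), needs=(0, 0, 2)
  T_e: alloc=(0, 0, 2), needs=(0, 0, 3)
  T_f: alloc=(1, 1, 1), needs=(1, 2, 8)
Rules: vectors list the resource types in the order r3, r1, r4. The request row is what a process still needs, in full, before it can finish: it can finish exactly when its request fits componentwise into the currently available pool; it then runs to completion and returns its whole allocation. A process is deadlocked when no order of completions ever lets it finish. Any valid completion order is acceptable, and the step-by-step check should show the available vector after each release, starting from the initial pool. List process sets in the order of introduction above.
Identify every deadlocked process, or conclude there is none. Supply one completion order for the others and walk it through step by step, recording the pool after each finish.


The deadlocked set is empty.
Key observation: beginning at T_g, releases accumulate fast enough that every process eventually fits.
One completion order for the rest: T_g, T_e, T_a, T_h, T_f, T_i. Verifying each step:
  pool = (0, 0, 2)
  run T_g (needs (0, 0, 2), free (0, 0, 2)); after release of (0, 0, 3) the pool is (0, 0, 5)
  run T_e (needs (0, 0, 3), free (0, 0, 5)); after release of (0, 0, 2) the pool is (0, 0, 7)
  run T_a (needs (0, 0, 6), free (0, 0, 7)); after release of (0, 3, 1) the pool is (0, 3, 8)
  run T_h (needs (0, 2, 8), free (0, 3, 8)); after release of (1, 0, 0) the pool is (1, 3, 8)
  run T_f (needs (1, 2, 8), free (1, 3, 8)); after release of (1, 1, 1) the pool is (2, 4, 9)
  run T_i (needs (1, 4, 7), free (2, 4, 9)); after release of (0, 0, 1) the pool is (2, 4, 10)


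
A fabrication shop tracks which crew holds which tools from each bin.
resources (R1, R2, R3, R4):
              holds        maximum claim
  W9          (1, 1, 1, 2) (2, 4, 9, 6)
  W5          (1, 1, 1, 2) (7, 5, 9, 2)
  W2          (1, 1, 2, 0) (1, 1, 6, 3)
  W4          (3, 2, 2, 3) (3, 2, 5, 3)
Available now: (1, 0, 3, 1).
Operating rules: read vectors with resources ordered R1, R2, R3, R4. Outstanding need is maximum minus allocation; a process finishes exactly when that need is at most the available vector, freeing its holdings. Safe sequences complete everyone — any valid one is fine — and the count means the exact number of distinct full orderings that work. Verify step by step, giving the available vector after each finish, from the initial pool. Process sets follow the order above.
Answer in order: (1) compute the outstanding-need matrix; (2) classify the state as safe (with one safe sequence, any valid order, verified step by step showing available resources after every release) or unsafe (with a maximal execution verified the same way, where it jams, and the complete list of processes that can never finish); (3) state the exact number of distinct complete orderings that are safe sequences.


(1) Remaining need (order R1, R2, R3, R4):
  W9: (1, 3, 8, 4)
  W5: (6, 4, 8, 0)
  W2: (0, 0, 4, 3)
  W4: (0, 0, 3, 0)
(2) The state is UNSAFE.
Key observation: the pool after W4, W2 is (5, 3, 7, 4); every surviving request exceeds it in R3, so progress ends there.
Going as far as possible: W4, W2; after that, nothing fits. Verifying each step:
  pool = (1, 0, 3, 1)
  W4: need (0, 0, 3, 0) fits (1, 0, 3, 1); releases (3, 2, 2, 3), pool now (4, 2, 5, 4)
  W2: need (0, 0, 4, 3) fits (4, 2, 5, 4); releases (1, 1, 2, 0), pool now (5, 3, 7, 4)
  W9 still needs (1, 3, 8, 4) but only (5, 3, 7, 4) is free — short on R3
  W5 still needs (6, 4, 8, 0) but only (5, 3, 7, 4) is free — short on R1, R2 and R3
Never able to finish: W9 and W5.
(3) The exact count: 0 of the possible complete orderings are safe sequences.


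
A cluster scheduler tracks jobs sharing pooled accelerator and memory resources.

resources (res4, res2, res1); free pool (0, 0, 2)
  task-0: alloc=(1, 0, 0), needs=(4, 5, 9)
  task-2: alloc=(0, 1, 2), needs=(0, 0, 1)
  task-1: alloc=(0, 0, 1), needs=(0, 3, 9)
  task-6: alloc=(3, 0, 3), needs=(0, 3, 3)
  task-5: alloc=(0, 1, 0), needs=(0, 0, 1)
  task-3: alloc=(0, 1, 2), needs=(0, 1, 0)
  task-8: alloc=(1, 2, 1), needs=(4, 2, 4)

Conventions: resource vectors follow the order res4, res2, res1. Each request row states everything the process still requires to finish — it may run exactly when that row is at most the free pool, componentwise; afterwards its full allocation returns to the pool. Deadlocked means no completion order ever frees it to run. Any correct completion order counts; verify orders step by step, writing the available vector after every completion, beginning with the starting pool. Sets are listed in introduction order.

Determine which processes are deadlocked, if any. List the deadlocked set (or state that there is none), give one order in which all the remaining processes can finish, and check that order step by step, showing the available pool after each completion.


Deadlocked: task-0 and task-8.
Key observation: once task-2, task-5, task-3, task-6, task-1 finish, the pool peaks at (3, 3, 10) — and every remaining process still needs more res4 than that.
One completion order for the rest: task-2, task-5, task-3, task-6, task-1. Verifying each step:
  pool = (0, 0, 2)
  task-2 needs (0, 0, 1) <= (0, 0, 2) -> finishes; pool += (0, 1, 2) = (0, 1, 4)
  task-5 needs (0, 0, 1) <= (0, 1, 4) -> finishes; pool += (0, 1, 0) = (0, 2, 4)
  task-3 needs (0, 1, 0) <= (0, 2, 4) -> finishes; pool += (0, 1, 2) = (0, 3, 6)
  task-6 needs (0, 3, 3) <= (0, 3, 6) -> finishes; pool += (3, 0, 3) = (3, 3, 9)
  task-1 needs (0, 3, 9) <= (3, 3, 9) -> finishes; pool += (0, 0, 1) = (3, 3, 10)
The blocked processes can never fit:
  task-0 still needs (4, 5, 9) but only (3, 3, 10) is free — short on res4 and res2
  task-8 still needs (4, 2, 4) but only (3, 3, 10) is free — short on res4


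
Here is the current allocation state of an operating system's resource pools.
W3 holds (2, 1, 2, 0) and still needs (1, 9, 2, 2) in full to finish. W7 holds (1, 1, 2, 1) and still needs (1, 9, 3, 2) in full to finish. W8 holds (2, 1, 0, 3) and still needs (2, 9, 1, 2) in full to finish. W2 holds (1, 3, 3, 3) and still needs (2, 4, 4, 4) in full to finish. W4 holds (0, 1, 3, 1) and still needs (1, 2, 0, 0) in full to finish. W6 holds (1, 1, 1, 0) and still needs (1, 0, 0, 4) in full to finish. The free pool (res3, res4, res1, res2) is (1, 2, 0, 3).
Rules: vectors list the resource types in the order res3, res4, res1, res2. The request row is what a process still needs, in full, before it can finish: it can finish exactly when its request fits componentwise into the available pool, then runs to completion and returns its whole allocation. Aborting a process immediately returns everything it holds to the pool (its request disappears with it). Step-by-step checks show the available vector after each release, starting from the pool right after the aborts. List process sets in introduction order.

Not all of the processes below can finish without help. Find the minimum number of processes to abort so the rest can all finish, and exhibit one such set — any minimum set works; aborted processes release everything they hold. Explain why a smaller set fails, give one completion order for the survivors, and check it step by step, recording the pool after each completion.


Minimum abort set: W3 and W8.
Key observation: aborting W3 and W8 returns (4, 2, 2, 3), and W7 — hopeless before — runs at step 4 with the returned capacity in the pool.
No one abort is enough; case by case: W3 alone leaves W7 blocked (short on res4); W7 alone leaves W3 blocked (short on res4); W8 alone leaves W3 blocked (short on res4); W2 alone leaves W3 blocked (short on res4); W4 alone leaves W3 blocked (short on res4); W6 alone leaves W3 blocked (short on res4).
Survivors finish in the order: W4, W6, W2, W7. Step-by-step check (pool after the aborts first):
  pool = (5, 4, 2, 6)
  W4 needs (1, 2, 0, 0) <= (5, 4, 2, 6) -> finishes; pool += (0, 1, 3, 1) = (5, 5, 5, 7)
  W6 needs (1, 0, 0, 4) <= (5, 5, 5, 7) -> finishes; pool += (1, 1, 1, 0) = (6, 6, 6, 7)
  W2 needs (2, 4, 4, 4) <= (6, 6, 6, 7) -> finishes; pool += (1, 3, 3, 3) = (7, 9, 9, 10)
  W7 needs (1, 9, 3, 2) <= (7, 9, 9, 10) -> finishes; pool += (1, 1, 2, 1) = (8, 10, 11, 11)


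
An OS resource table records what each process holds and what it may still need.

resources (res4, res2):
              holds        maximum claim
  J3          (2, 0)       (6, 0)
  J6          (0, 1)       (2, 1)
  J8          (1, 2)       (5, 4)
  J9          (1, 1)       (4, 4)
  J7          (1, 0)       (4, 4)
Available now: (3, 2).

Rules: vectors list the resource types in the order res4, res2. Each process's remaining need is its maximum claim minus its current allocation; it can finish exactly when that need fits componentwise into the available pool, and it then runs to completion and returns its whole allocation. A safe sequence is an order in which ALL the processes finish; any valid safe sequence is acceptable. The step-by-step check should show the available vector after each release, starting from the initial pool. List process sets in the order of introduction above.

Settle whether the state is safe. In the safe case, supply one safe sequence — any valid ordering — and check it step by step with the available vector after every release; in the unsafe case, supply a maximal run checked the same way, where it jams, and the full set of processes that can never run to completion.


SAFE. One safe sequence: J6, J9, J7, J8, J3.
Key observation: J9 is the earliest step where a requested resource binds exactly: need (3, 3), pool (3, 3) at its turn.
Verifying each step:
  pool = (3, 2)
  run J6 (needs (2, 0), free (3, 2)); after release of (0, 1) the pool is (3, 3)
  run J9 (needs (3, 3), free (3, 3)); after release of (1, 1) the pool is (4, 4)
  run J7 (needs (3, 4), free (4, 4)); after release of (1, 0) the pool is (5, 4)
  run J8 (needs (4, 2), free (5, 4)); after release of (1, 2) the pool is (6, 6)
  run J3 (needs (4, 0), free (6, 6)); after release of (2, 0) the pool is (8, 6)


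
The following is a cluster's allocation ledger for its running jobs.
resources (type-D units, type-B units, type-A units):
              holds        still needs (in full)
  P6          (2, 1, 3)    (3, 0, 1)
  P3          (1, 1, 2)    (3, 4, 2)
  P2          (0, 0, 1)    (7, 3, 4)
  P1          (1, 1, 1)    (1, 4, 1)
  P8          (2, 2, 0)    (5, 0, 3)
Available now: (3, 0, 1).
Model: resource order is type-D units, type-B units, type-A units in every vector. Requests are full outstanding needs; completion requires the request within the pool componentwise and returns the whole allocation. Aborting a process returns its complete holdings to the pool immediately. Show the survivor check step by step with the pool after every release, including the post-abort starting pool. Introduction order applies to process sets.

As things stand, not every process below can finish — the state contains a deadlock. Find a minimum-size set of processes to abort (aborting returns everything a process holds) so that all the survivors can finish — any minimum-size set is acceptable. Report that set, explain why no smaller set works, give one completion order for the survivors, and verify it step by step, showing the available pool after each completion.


Abort P3.
Key observation: aborting P3 returns (1, 1, 2), and P1 — hopeless before — runs at step 3 with the returned capacity in the pool.
Why nothing smaller works: aborting no one leaves the state deadlocked as given.
One survivor order: P6, P8, P1, P2. Check, step by step (post-abort pool first):
  pool = (4, 1, 3)
  run P6 (needs (3, 0, 1), free (4, 1, 3)); after release of (2, 1, 3) the pool is (6, 2, 6)
  run P8 (needs (5, 0, 3), free (6, 2, 6)); after release of (2, 2, 0) the pool is (8, 4, 6)
  run P1 (needs (1, 4, 1), free (8, 4, 6)); after release of (1, 1, 1) the pool is (9, 5, 7)
  run P2 (needs (7, 3, 4), free (9, 5, 7)); after release of (0, 0, 1) the pool is (9, 5, 8)


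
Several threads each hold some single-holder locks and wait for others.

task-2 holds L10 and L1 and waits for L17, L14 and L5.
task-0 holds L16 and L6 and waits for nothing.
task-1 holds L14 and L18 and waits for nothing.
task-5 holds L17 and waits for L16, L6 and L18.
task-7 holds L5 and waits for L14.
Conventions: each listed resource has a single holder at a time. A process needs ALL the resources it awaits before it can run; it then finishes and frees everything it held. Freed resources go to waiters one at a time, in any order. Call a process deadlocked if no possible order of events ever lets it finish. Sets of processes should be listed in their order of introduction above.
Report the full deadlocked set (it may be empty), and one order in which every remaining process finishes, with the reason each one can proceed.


The deadlocked set is empty.
Key observation: the waits form no ring: some process can always run, and its releases unblock the others one by one.
One completion order for the rest: task-1, task-0, task-5, task-7, task-2.
Verifying each step:
  run task-1 (it waits on nothing); releases L14 and L18
  run task-0 (it waits on nothing); releases L16 and L6
  run task-5 (all its waits — L16, L6 and L18 — are resolved); releases L17
  run task-7 (all its waits — L14 — are resolved); releases L5
  run task-2 (all its waits — L17, L14 and L5 — are resolved); releases L10 and L1


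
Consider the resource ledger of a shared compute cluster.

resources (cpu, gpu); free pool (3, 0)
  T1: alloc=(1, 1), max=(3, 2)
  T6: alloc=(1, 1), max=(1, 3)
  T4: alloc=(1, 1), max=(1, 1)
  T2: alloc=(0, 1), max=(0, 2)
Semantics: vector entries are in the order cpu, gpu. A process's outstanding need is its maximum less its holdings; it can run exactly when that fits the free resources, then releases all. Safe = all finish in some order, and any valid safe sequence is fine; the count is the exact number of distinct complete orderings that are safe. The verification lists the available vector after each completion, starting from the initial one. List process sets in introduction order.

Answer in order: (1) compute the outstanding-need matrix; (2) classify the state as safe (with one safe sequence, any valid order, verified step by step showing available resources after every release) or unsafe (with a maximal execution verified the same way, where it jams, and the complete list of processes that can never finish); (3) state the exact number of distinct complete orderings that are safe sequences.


(1) Need matrix, components ordered cpu, gpu:
  T1: (2, 1)
  T6: (0, 2)
  T4: (0, 0)
  T2: (0, 1)
(2) SAFE. One safe sequence: T4, T1, T2, T6.
Key observation: reading the order forward, T1 is the first process whose need (2, 1) meets the free pool (4, 1) exactly on a resource it requests.
Check, step by step:
  pool = (3, 0)
  run T4 (needs (0, 0), free (3, 0)); after release of (1, 1) the pool is (4, 1)
  run T1 (needs (2, 1), free (4, 1)); after release of (1, 1) the pool is (5, 2)
  run T2 (needs (0, 1), free (5, 2)); after release of (0, 1) the pool is (5, 3)
  run T6 (needs (0, 2), free (5, 3)); after release of (1, 1) the pool is (6, 4)
(3) Exactly 4 of the possible complete orderings are safe sequences.


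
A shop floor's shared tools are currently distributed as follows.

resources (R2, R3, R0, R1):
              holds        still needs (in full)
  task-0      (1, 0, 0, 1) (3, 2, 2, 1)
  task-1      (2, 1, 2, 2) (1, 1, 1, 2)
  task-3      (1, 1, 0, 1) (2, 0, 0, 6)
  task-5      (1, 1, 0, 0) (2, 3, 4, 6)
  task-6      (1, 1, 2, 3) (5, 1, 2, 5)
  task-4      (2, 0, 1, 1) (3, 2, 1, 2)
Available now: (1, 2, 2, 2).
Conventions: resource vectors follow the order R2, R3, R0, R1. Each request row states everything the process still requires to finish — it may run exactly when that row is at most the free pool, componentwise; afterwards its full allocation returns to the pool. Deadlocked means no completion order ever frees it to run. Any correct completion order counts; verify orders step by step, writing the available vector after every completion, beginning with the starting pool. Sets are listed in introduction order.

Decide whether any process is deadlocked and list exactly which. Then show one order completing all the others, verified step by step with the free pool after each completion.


The deadlocked set is empty.
Key observation: no deadlock: task-1 fits now, and the freed resources carry the rest through.
One completion order for the rest: task-1, task-0, task-4, task-5, task-3, task-6. Step-by-step check:
  pool = (1, 2, 2, 2)
  task-1 needs (1, 1, 1, 2) <= (1, 2, 2, 2) -> finishes; pool += (2, 1, 2, 2) = (3, 3, 4, 4)
  task-0 needs (3, 2, 2, 1) <= (3, 3, 4, 4) -> finishes; pool += (1, 0, 0, 1) = (4, 3, 4, 5)
  task-4 needs (3, 2, 1, 2) <= (4, 3, 4, 5) -> finishes; pool += (2, 0, 1, 1) = (6, 3, 5, 6)
  task-5 needs (2, 3, 4, 6) <= (6, 3, 5, 6) -> finishes; pool += (1, 1, 0, 0) = (7, 4, 5, 6)
  task-3 needs (2, 0, 0, 6) <= (7, 4, 5, 6) -> finishes; pool += (1, 1, 0, 1) = (8, 5, 5, 7)
  task-6 needs (5, 1, 2, 5) <= (8, 5, 5, 7) -> finishes; pool += (1, 1, 2, 3) = (9, 6, 7, 10)


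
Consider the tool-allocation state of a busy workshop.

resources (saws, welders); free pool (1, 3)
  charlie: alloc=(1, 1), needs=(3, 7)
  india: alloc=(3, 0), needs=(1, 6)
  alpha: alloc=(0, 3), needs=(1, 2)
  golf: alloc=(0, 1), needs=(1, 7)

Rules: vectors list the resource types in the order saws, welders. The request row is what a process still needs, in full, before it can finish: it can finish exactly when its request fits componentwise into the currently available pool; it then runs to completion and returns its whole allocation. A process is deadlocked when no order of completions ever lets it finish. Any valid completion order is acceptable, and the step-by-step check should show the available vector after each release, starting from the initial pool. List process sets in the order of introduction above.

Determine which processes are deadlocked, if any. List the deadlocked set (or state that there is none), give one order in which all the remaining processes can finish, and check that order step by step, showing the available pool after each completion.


Deadlocked set: charlie and golf.
Key observation: even finishing alpha, india leaves just (4, 6) free — too little welders for any of the remaining processes.
The rest can finish in the order alpha, india. Walking it through:
  pool = (1, 3)
  run alpha (needs (1, 2), free (1, 3)); after release of (0, 3) the pool is (1, 6)
  run india (needs (1, 6), free (1, 6)); after release of (3, 0) the pool is (4, 6)
None of the blocked processes ever fits:
  charlie cannot run: need (3, 7) vs free (4, 6) (insufficient welders)
  golf cannot run: need (1, 7) vs free (4, 6) (insufficient welders)


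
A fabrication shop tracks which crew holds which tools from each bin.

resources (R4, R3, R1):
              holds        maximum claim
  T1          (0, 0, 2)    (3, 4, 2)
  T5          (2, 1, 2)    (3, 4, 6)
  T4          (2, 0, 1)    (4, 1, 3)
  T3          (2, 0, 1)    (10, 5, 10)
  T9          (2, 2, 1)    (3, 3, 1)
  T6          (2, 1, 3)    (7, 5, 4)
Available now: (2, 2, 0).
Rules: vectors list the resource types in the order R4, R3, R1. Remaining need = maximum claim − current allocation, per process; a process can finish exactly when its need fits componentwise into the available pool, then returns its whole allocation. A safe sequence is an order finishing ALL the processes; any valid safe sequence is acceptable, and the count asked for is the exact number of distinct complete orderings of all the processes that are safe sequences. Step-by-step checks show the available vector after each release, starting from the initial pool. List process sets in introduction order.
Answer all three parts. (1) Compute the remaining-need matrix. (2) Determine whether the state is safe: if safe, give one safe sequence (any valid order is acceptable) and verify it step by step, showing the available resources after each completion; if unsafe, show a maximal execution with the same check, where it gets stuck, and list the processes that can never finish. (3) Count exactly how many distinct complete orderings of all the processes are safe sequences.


(1) Remaining need (order R4, R3, R1):
  T1: (3, 4, 0)
  T5: (1, 3, 4)
  T4: (2, 1, 2)
  T3: (8, 5, 9)
  T9: (1, 1, 0)
  T6: (5, 4, 1)
(2) SAFE. One safe sequence: T9, T1, T4, T5, T6, T3.
Key observation: T1 marks the first exact bind of the order: its need (3, 4, 0) fits the free (4, 4, 1) with zero slack on a requested resource.
Verifying each step:
  pool = (2, 2, 0)
  run T9 (needs (1, 1, 0), free (2, 2, 0)); after release of (2, 2, 1) the pool is (4, 4, 1)
  run T1 (needs (3, 4, 0), free (4, 4, 1)); after release of (0, 0, 2) the pool is (4, 4, 3)
  run T4 (needs (2, 1, 2), free (4, 4, 3)); after release of (2, 0, 1) the pool is (6, 4, 4)
  run T5 (needs (1, 3, 4), free (6, 4, 4)); after release of (2, 1, 2) the pool is (8, 5, 6)
  run T6 (needs (5, 4, 1), free (8, 5, 6)); after release of (2, 1, 3) the pool is (10, 6, 9)
  run T3 (needs (8, 5, 9), free (10, 6, 9)); after release of (2, 0, 1) the pool is (12, 6, 10)
(3) Exactly 2 of the possible complete orderings are safe sequences.


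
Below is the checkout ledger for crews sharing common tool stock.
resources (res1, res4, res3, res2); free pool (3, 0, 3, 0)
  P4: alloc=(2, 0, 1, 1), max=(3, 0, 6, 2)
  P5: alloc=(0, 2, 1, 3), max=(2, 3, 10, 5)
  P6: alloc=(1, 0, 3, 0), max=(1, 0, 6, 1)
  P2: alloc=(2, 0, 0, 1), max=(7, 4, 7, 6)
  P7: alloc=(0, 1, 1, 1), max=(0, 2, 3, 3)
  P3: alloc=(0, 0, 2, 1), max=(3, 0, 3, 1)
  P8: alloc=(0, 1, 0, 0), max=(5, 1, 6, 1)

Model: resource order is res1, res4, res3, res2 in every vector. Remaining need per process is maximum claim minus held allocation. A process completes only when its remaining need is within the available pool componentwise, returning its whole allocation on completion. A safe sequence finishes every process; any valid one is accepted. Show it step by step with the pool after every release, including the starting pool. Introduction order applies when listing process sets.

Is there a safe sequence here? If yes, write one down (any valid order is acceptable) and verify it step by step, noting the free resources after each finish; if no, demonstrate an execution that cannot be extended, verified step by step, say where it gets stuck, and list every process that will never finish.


SAFE, for example via the order P3, P4, P8, P6, P5, P7, P2.
Key observation: P3 is the earliest step where a requested resource binds exactly: need (3, 0, 1, 0), pool (3, 0, 3, 0) at its turn.
Step-by-step check:
  pool = (3, 0, 3, 0)
  P3: need (3, 0, 1, 0) fits (3, 0, 3, 0); releases (0, 0, 2, 1), pool now (3, 0, 5, 1)
  P4: need (1, 0, 5, 1) fits (3, 0, 5, 1); releases (2, 0, 1, 1), pool now (5, 0, 6, 2)
  P8: need (5, 0, 6, 1) fits (5, 0, 6, 2); releases (0, 1, 0, 0), pool now (5, 1, 6, 2)
  P6: need (0, 0, 3, 1) fits (5, 1, 6, 2); releases (1, 0, 3, 0), pool now (6, 1, 9, 2)
  P5: need (2, 1, 9, 2) fits (6, 1, 9, 2); releases (0, 2, 1, 3), pool now (6, 3, 10, 5)
  P7: need (0, 1, 2, 2) fits (6, 3, 10, 5); releases (0, 1, 1, 1), pool now (6, 4, 11, 6)
  P2: need (5, 4, 7, 5) fits (6, 4, 11, 6); releases (2, 0, 0, 1), pool now (8, 4, 11, 7)


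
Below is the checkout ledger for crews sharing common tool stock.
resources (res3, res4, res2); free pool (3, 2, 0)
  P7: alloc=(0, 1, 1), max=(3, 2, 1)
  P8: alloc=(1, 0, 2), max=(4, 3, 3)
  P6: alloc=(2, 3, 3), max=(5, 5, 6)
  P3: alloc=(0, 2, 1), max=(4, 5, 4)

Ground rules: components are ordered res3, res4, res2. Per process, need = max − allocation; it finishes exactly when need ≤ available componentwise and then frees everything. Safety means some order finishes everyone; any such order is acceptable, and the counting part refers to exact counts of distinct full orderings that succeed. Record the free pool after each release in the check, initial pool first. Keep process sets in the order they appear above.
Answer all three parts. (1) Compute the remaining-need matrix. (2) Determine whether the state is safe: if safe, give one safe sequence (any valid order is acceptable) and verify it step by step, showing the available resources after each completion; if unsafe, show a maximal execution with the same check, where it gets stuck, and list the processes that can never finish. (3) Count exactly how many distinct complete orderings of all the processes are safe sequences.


(1) Outstanding need per process (order res3, res4, res2):
  P7: (3, 1, 0)
  P8: (3, 3, 1)
  P6: (3, 2, 3)
  P3: (4, 3, 3)
(2) SAFE, for example via the order P7, P8, P6, P3.
Key observation: at P7 the run first touches a limit — (3, 1, 0) against (3, 2, 0), exact on a resource it actually requests.
Check, step by step:
  pool = (3, 2, 0)
  P7 needs (3, 1, 0) <= (3, 2, 0) -> finishes; pool += (0, 1, 1) = (3, 3, 1)
  P8 needs (3, 3, 1) <= (3, 3, 1) -> finishes; pool += (1, 0, 2) = (4, 3, 3)
  P6 needs (3, 2, 3) <= (4, 3, 3) -> finishes; pool += (2, 3, 3) = (6, 6, 6)
  P3 needs (4, 3, 3) <= (6, 6, 6) -> finishes; pool += (0, 2, 1) = (6, 8, 7)
(3) Precisely 2 of the possible complete orderings are safe sequences.


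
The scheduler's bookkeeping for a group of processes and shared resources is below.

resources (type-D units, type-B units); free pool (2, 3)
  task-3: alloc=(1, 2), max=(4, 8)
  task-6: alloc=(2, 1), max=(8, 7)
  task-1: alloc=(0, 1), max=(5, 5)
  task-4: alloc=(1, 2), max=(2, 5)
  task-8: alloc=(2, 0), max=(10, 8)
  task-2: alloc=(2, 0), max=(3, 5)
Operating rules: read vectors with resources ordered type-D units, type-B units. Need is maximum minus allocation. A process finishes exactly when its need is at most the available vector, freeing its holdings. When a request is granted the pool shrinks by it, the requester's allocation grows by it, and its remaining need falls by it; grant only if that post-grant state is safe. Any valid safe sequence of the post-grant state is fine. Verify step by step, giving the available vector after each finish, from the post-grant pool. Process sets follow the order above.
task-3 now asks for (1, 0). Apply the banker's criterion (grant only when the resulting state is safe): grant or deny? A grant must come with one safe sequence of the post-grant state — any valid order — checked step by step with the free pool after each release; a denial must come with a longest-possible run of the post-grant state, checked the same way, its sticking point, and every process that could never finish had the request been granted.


DENY: after the grant no complete ordering would exist.
Key observation: after task-4, task-2 the pool peaks at (4, 5), and each blocked process is short somewhere: task-3 on type-B units; task-6 on type-D units, type-B units; task-1 on type-D units; task-8 on type-D units, type-B units.
After a pretend grant, a maximal execution: task-4, task-2 — then nothing else fits. Walking it through:
  pool = (1, 3)
  run task-4 (needs (1, 3), free (1, 3)); after release of (1, 2) the pool is (2, 5)
  run task-2 (needs (1, 5), free (2, 5)); after release of (2, 0) the pool is (4, 5)
  task-3 cannot run: need (2, 6) vs free (4, 5) (insufficient type-B units)
  task-6 cannot run: need (6, 6) vs free (4, 5) (insufficient type-D units and type-B units)
  task-1 cannot run: need (5, 4) vs free (4, 5) (insufficient type-D units)
  task-8 cannot run: need (8, 8) vs free (4, 5) (insufficient type-D units and type-B units)
Had the request been granted, task-3, task-6, task-1 and task-8 could never finish.


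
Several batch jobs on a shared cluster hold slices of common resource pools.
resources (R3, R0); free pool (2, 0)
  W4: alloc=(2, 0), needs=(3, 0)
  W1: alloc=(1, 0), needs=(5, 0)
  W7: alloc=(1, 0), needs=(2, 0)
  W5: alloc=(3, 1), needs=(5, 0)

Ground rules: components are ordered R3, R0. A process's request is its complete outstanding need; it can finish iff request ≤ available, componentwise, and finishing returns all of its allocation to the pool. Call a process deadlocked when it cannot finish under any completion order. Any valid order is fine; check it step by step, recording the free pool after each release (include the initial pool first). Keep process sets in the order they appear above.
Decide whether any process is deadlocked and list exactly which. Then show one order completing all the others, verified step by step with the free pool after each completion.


The deadlocked set is empty.
Key observation: W7 fits the free pool immediately, and its release cascades until everyone finishes.
A valid finishing order for the others: W7, W4, W1, W5. Step-by-step check:
  pool = (2, 0)
  run W7 (needs (2, 0), free (2, 0)); after release of (1, 0) the pool is (3, 0)
  run W4 (needs (3, 0), free (3, 0)); after release of (2, 0) the pool is (5, 0)
  run W1 (needs (5, 0), free (5, 0)); after release of (1, 0) the pool is (6, 0)
  run W5 (needs (5, 0), free (6, 0)); after release of (3, 1) the pool is (9, 1)


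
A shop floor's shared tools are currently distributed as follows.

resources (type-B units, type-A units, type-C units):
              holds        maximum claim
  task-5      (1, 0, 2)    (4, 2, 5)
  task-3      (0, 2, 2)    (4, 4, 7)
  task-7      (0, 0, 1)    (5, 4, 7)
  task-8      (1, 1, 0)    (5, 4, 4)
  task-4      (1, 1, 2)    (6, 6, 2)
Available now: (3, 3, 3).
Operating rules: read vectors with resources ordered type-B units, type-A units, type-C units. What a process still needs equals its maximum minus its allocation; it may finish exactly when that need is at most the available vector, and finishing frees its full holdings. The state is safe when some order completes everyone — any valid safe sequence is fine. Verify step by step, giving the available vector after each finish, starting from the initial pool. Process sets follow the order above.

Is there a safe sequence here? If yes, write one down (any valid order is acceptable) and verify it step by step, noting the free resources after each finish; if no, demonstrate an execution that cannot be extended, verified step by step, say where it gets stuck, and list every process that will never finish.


The state is SAFE; one workable sequence: task-5, task-8, task-3, task-4, task-7.
Key observation: at task-5 the run first touches a limit — (3, 2, 3) against (3, 3, 3), exact on a resource it actually requests.
Walking it through:
  pool = (3, 3, 3)
  task-5: need (3, 2, 3) fits (3, 3, 3); releases (1, 0, 2), pool now (4, 3, 5)
  task-8: need (4, 3, 4) fits (4, 3, 5); releases (1, 1, 0), pool now (5, 4, 5)
  task-3: need (4, 2, 5) fits (5, 4, 5); releases (0, 2, 2), pool now (5, 6, 7)
  task-4: need (5, 5, 0) fits (5, 6, 7); releases (1, 1, 2), pool now (6, 7, 9)
  task-7: need (5, 4, 6) fits (6, 7, 9); releases (0, 0, 1), pool now (6, 7, 10)
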